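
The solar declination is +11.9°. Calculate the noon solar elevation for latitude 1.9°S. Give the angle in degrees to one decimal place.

76.2°

At local solar noon the hour angle is zero, so the elevation is 90° − |φ − δ| = 90° − |-1.9° − (11.9°)| = 90° − 13.8° = 76.2°.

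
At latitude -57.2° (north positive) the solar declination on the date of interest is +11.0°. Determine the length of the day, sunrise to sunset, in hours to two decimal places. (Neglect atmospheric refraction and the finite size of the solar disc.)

9.66 hours

cos H_s = −tan(-57.2°) · tan(11.0°) = 0.3016, so H_s = arccos(0.3016) = 72.45°.
Day length = 2 H_s / 15° h⁻¹ = 144.90° / 15 = 9.660 h.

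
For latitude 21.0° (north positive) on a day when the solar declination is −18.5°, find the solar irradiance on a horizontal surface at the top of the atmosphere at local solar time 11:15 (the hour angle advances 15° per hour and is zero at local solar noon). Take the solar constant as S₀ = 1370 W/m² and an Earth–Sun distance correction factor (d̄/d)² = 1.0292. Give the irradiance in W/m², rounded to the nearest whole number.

Hour angle H = 15° × (11.25 − 12) = -11.25°.
cos θ_z = sin(21.0°) sin(-18.5°) + cos(21.0°) cos(-18.5°) cos(-11.25°) = -0.1137 + 0.8683 = 0.7546.
Top-of-atmosphere irradiance = S₀ (d̄/d)² cos θ_z = 1370 × 1.0292 × 0.7546 = 1063.99 W/m².

1064 W/m²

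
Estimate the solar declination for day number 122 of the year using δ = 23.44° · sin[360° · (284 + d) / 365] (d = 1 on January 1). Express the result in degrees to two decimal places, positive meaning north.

+15.20°

360 × (284 + 122) / 365 = 400.438°; sin(400.438°) = 0.6486.
δ = 23.44 × 0.6486 = 15.203° ≈ +15.20°.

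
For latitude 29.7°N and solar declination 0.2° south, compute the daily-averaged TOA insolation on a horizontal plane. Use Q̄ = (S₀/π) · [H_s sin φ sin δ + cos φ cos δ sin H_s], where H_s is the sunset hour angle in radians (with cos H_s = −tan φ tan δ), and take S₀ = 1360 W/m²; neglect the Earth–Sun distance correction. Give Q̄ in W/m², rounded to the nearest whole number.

The sunset hour angle satisfies cos H_s = −tan φ tan δ = 0.0020, giving H_s = 89.89°. In radians, H_s = 1.5689.
H_s sin φ sin δ = 1.5689 × 0.4955 × -0.0035 = -0.0027.
cos φ cos δ sin H_s = 0.8686 × 1.0000 × 1.0000 = 0.8686.
Q̄ = (1360/π) × (-0.0027 + 0.8686) = 432.90 × 0.8659 = 374.85 W/m².

375 W/m²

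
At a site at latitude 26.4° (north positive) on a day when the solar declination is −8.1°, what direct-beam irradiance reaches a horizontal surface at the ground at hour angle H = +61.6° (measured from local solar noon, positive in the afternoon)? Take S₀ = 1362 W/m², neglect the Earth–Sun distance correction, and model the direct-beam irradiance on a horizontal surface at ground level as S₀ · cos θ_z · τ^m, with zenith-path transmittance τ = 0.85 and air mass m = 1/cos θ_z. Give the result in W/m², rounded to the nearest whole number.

311 W/m²

cos θ_z = sin(26.4°) sin(-8.1°) + cos(26.4°) cos(-8.1°) cos(61.60°) = -0.0626 + 0.4218 = 0.3592.
Air mass m = 1/cos θ_z = 1/0.3592 = 2.784; τ^m = 0.85^2.784 = 0.6361.
Surface direct beam = 1362 × 0.3592 × 0.6361 = 311.20 W/m².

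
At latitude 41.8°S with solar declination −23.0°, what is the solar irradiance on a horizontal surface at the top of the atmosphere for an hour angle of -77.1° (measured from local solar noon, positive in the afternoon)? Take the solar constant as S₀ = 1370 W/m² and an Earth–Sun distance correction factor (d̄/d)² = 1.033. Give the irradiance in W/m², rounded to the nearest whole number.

cos θ_z = sin φ sin δ + cos φ cos δ cos H = (-0.6665)(-0.3907) + (0.7455)(0.9205)(0.2233) = 0.4136.
Top-of-atmosphere irradiance = S₀ (d̄/d)² cos θ_z = 1370 × 1.033 × 0.4136 = 585.33 W/m².

585 W/m²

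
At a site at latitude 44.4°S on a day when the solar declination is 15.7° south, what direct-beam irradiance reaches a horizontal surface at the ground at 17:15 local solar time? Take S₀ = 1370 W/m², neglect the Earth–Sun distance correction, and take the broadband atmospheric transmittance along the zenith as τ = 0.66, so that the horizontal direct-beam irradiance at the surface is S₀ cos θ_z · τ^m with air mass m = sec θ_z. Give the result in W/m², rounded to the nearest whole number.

123 W/m²

Hour angle H = 15° × (17.25 − 12) = 78.75°.
cos θ_z = sin φ sin δ + cos φ cos δ cos H = (-0.6997)(-0.2706) + (0.7145)(0.9627)(0.1951) = 0.3235.
Air mass m = 1/cos θ_z = 1/0.3235 = 3.091; τ^m = 0.66^3.091 = 0.2768.
Surface direct beam = 1370 × 0.3235 × 0.2768 = 122.68 W/m².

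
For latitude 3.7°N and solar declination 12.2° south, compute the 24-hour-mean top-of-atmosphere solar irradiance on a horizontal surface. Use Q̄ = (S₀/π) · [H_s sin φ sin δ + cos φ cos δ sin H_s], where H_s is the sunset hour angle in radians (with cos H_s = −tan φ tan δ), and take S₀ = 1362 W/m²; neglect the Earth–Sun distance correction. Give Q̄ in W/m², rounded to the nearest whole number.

−tan φ tan δ = −(0.0647)(-0.2162) = 0.0140; H_s = arccos(0.0140) = 89.20°. In radians, H_s = 1.5568.
H_s sin φ sin δ = 1.5568 × 0.0645 × -0.2113 = -0.0212.
cos φ cos δ sin H_s = 0.9979 × 0.9774 × 0.9999 = 0.9752.
Q̄ = (1362/π) × (-0.0212 + 0.9752) = 433.54 × 0.9540 = 413.60 W/m².

414 W/m²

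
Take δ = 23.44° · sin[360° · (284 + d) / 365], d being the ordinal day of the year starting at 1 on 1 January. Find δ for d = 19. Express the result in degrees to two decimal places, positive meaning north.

360 × (284 + 19) / 365 = 298.849°; sin(298.849°) = -0.8759.
δ = 23.44 × -0.8759 = -20.531° ≈ -20.53°.

-20.53°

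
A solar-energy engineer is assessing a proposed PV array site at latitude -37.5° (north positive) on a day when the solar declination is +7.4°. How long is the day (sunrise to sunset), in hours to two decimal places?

11.24 hours

The sunset hour angle satisfies cos H_s = −tan φ tan δ = 0.0997, giving H_s = 84.28°.
Day length = 2 H_s / 15° h⁻¹ = 168.56° / 15 = 11.237 h.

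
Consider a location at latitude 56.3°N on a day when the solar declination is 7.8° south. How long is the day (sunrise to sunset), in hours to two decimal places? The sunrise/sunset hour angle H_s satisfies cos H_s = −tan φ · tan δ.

cos H_s = −tan(56.3°) · tan(-7.8°) = 0.2054, so H_s = arccos(0.2054) = 78.15°.
Day length = 2 H_s / 15° h⁻¹ = 156.30° / 15 = 10.420 h.

10.42 hours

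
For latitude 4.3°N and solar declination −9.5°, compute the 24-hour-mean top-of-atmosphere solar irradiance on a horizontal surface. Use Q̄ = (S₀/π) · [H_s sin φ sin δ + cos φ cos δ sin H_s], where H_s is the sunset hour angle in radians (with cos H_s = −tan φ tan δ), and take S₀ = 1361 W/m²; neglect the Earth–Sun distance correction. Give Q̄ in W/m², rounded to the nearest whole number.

418 W/m²

−tan φ tan δ = −(0.0752)(-0.1673) = 0.0126; H_s = arccos(0.0126) = 89.28°. In radians, H_s = 1.5582.
H_s sin φ sin δ = 1.5582 × 0.0750 × -0.1650 = -0.0193.
cos φ cos δ sin H_s = 0.9972 × 0.9863 × 0.9999 = 0.9834.
Q̄ = (1361/π) × (-0.0193 + 0.9834) = 433.22 × 0.9641 = 417.67 W/m².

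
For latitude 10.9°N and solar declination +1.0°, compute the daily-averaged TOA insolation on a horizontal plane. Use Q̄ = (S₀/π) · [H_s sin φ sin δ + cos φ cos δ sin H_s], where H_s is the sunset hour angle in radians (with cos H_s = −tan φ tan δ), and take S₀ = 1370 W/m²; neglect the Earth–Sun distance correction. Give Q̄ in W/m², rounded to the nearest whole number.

cos H_s = −tan(10.9°) · tan(1.0°) = -0.0034, so H_s = arccos(-0.0034) = 90.19°. In radians, H_s = 1.5741.
H_s sin φ sin δ = 1.5741 × 0.1891 × 0.0175 = 0.0052.
cos φ cos δ sin H_s = 0.9820 × 0.9998 × 1.0000 = 0.9818.
Q̄ = (1370/π) × (0.0052 + 0.9818) = 436.08 × 0.9870 = 430.41 W/m².

430 W/m²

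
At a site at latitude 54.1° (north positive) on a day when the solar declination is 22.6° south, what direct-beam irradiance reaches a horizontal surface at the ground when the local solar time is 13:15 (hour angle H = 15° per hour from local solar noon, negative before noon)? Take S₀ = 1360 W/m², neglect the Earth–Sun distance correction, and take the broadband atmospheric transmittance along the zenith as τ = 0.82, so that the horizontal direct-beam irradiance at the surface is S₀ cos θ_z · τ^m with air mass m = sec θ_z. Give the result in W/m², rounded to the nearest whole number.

102 W/m²

Hour angle H = 15° × (13.25 − 12) = 18.75°.
cos θ_z = sin φ sin δ + cos φ cos δ cos H = (0.8100)(-0.3843) + (0.5864)(0.9232)(0.9469) = 0.2013.
Air mass m = 1/cos θ_z = 1/0.2013 = 4.968; τ^m = 0.82^4.968 = 0.3731.
Surface direct beam = 1360 × 0.2013 × 0.3731 = 102.14 W/m².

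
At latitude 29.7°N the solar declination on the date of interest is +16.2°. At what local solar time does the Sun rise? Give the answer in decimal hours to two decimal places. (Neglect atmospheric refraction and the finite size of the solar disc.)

The sunset hour angle satisfies cos H_s = −tan φ tan δ = -0.1657, giving H_s = 99.54°.
Sunrise is at 12 − H_s/15 = 12 − 6.636 = 5.364 h local solar time.

5.36 h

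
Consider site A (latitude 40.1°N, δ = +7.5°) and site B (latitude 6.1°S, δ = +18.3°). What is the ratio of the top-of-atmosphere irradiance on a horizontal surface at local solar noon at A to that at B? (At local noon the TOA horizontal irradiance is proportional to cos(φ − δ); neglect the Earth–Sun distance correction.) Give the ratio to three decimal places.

A: cos θ_z = cos(40.1° − (7.5°)) = 0.8425.
B: cos θ_z = cos(-6.1° − (18.3°)) = 0.9107.
Ratio A/B = 0.8425 / 0.9107 = 0.9251.

0.925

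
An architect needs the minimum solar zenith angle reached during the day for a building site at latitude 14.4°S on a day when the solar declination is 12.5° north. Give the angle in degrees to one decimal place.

At local solar noon the hour angle is zero, so the zenith angle is |φ − δ| = |-14.4° − (12.5°)| = 26.9°.

26.9°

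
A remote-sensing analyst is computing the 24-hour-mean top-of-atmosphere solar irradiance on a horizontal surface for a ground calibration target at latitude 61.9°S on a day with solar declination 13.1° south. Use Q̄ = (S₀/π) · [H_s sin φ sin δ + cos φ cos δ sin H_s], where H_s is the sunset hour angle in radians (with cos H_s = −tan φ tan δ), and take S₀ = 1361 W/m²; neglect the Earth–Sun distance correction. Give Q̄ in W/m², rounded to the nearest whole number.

354 W/m²

−tan φ tan δ = −(-1.8728)(-0.2327) = -0.4358; H_s = arccos(-0.4358) = 115.84°. In radians, H_s = 2.0218.
H_s sin φ sin δ = 2.0218 × -0.8821 × -0.2267 = 0.4043.
cos φ cos δ sin H_s = 0.4710 × 0.9740 × 0.9000 = 0.4129.
Q̄ = (1361/π) × (0.4043 + 0.4129) = 433.22 × 0.8172 = 354.03 W/m².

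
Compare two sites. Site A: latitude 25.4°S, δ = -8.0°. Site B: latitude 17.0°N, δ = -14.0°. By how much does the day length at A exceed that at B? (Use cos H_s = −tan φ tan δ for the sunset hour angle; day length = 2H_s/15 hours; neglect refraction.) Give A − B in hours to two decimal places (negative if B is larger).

+1.09 h

A: H_s = arccos(−tan -25.4° · tan -8.0°) = 93.83°, so 2H_s/15 = 12.5107 h.
B: H_s = arccos(−tan 17.0° · tan -14.0°) = 85.63°, so 2H_s/15 = 11.4173 h.
A − B = 12.5107 − 11.4173 = 1.0934 h.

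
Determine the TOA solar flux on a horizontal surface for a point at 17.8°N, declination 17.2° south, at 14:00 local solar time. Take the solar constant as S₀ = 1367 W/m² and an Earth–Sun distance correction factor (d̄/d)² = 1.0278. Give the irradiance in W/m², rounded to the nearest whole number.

Hour angle H = 15° × (14 − 12) = 30.00°.
cos θ_z = sin φ sin δ + cos φ cos δ cos H = (0.3057)(-0.2957) + (0.9521)(0.9553)(0.8660) = 0.6973.
Top-of-atmosphere irradiance = S₀ (d̄/d)² cos θ_z = 1367 × 1.0278 × 0.6973 = 979.71 W/m².

980 W/m²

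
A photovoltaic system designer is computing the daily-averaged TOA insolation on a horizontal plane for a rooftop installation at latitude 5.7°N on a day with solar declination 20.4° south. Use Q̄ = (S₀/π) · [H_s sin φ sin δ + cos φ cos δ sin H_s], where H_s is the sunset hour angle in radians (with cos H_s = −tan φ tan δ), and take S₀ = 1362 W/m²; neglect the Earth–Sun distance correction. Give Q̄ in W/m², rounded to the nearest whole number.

cos H_s = −tan(5.7°) · tan(-20.4°) = 0.0371, so H_s = arccos(0.0371) = 87.87°. In radians, H_s = 1.5336.
H_s sin φ sin δ = 1.5336 × 0.0993 × -0.3486 = -0.0531.
cos φ cos δ sin H_s = 0.9951 × 0.9373 × 0.9993 = 0.9321.
Q̄ = (1362/π) × (-0.0531 + 0.9321) = 433.54 × 0.8790 = 381.08 W/m².

381 W/m²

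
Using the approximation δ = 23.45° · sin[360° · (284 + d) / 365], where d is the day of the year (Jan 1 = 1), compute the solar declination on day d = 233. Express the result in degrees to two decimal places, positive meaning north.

+11.75°

360 × (284 + 233) / 365 = 509.918°; sin(509.918°) = 0.5012.
δ = 23.45 × 0.5012 = 11.753° ≈ +11.75°.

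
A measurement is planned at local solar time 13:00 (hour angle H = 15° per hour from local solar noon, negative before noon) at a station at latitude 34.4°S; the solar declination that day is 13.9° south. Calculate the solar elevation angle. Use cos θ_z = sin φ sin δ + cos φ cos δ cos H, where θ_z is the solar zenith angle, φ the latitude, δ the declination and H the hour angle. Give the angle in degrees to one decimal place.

Hour angle H = 15° × (13 − 12) = 15.00°.
With φ = -34.4°, δ = -13.9°, H = 15.00°: sin φ sin δ = 0.1357, cos φ cos δ cos H = 0.7737, so cos θ_z = 0.9094.
θ_z = arccos(0.9094) = 24.58°, so the elevation is 90° − 24.58° = 65.42°.

65.4°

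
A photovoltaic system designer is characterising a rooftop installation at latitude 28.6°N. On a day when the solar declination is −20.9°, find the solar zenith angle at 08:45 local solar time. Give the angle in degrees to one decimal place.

68.3°

Hour angle H = 15° × (8.75 − 12) = -48.75°.
cos θ_z = sin φ sin δ + cos φ cos δ cos H = (0.4787)(-0.3567) + (0.8780)(0.9342)(0.6593) = 0.3700.
θ_z = arccos(0.3700) = 68.28°.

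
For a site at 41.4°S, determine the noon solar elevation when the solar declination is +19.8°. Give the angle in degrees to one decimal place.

28.8°

At local solar noon the hour angle is zero, so the elevation is 90° − |φ − δ| = 90° − |-41.4° − (19.8°)| = 90° − 61.2° = 28.8°.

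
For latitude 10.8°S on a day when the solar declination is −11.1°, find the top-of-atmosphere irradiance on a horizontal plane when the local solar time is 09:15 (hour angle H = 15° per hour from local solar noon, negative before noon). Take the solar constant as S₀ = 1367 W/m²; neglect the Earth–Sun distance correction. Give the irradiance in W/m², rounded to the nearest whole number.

Hour angle H = 15° × (9.25 − 12) = -41.25°.
With φ = -10.8°, δ = -11.1°, H = -41.25°: sin φ sin δ = 0.0361, cos φ cos δ cos H = 0.7247, so cos θ_z = 0.7608.
Top-of-atmosphere irradiance = S₀ cos θ_z = 1367 × 0.7608 = 1040.01 W/m².

1040 W/m²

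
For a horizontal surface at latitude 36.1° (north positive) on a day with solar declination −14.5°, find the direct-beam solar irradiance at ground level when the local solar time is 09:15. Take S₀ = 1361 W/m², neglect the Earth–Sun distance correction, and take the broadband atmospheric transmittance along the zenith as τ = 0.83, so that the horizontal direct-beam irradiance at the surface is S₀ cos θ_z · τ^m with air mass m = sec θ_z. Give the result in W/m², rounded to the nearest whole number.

393 W/m²

Hour angle H = 15° × (9.25 − 12) = -41.25°.
cos θ_z = sin(36.1°) sin(-14.5°) + cos(36.1°) cos(-14.5°) cos(-41.25°) = -0.1475 + 0.5881 = 0.4406.
Air mass m = 1/cos θ_z = 1/0.4406 = 2.270; τ^m = 0.83^2.270 = 0.6551.
Surface direct beam = 1361 × 0.4406 × 0.6551 = 392.84 W/m².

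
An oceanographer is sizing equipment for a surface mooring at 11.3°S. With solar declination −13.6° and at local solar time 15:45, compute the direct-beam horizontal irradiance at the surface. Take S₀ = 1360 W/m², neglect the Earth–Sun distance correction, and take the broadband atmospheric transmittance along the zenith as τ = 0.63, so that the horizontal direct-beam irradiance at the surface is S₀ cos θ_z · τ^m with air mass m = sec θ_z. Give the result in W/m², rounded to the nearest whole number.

Hour angle H = 15° × (15.75 − 12) = 56.25°.
cos θ_z = sin(-11.3°) sin(-13.6°) + cos(-11.3°) cos(-13.6°) cos(56.25°) = 0.0461 + 0.5295 = 0.5756.
Air mass m = 1/cos θ_z = 1/0.5756 = 1.737; τ^m = 0.63^1.737 = 0.4482.
Surface direct beam = 1360 × 0.5756 × 0.4482 = 350.86 W/m².

351 W/m²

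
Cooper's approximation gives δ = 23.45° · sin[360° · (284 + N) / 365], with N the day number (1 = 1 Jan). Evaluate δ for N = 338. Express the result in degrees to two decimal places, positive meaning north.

-22.48°

360 × (284 + 338) / 365 = 613.479°; sin(613.479°) = -0.9587.
δ = 23.45 × -0.9587 = -22.482° ≈ -22.48°.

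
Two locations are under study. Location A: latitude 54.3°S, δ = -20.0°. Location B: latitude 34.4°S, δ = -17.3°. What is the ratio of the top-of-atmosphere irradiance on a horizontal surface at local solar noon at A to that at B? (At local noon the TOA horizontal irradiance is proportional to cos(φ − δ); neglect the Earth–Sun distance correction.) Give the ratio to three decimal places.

0.864

A: cos θ_z = cos(-54.3° − (-20.0°)) = 0.8261.
B: cos θ_z = cos(-34.4° − (-17.3°)) = 0.9558.
Ratio A/B = 0.8261 / 0.9558 = 0.8643.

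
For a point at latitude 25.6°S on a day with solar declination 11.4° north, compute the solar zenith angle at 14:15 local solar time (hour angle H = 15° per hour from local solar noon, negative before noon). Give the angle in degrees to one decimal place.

Hour angle H = 15° × (14.25 − 12) = 33.75°.
With φ = -25.6°, δ = 11.4°, H = 33.75°: sin φ sin δ = -0.0854, cos φ cos δ cos H = 0.7351, so cos θ_z = 0.6497.
θ_z = arccos(0.6497) = 49.48°.

49.5°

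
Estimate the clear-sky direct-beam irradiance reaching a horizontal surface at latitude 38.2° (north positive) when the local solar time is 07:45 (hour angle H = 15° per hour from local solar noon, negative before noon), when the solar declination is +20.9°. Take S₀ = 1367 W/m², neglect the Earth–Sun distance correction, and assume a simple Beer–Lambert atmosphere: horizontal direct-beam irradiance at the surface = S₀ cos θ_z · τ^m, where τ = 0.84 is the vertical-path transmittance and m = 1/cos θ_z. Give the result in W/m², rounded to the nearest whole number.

541 W/m²

Hour angle H = 15° × (7.75 − 12) = -63.75°.
With φ = 38.2°, δ = 20.9°, H = -63.75°: sin φ sin δ = 0.2206, cos φ cos δ cos H = 0.3247, so cos θ_z = 0.5453.
Air mass m = 1/cos θ_z = 1/0.5453 = 1.834; τ^m = 0.84^1.834 = 0.7263.
Surface direct beam = 1367 × 0.5453 × 0.7263 = 541.40 W/m².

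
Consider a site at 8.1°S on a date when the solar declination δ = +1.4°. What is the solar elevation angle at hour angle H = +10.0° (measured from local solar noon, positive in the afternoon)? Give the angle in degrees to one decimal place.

76.2°

cos θ_z = sin(-8.1°) sin(1.4°) + cos(-8.1°) cos(1.4°) cos(10.00°) = -0.0034 + 0.9747 = 0.9713.
θ_z = arccos(0.9713) = 13.76°, so the elevation is 90° − 13.76° = 76.24°.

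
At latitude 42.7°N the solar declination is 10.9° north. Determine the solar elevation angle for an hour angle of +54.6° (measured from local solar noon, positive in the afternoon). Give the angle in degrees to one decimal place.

With φ = 42.7°, δ = 10.9°, H = 54.60°: sin φ sin δ = 0.1282, cos φ cos δ cos H = 0.4180, so cos θ_z = 0.5462.
θ_z = arccos(0.5462) = 56.89°, so the elevation is 90° − 56.89° = 33.11°.

33.1°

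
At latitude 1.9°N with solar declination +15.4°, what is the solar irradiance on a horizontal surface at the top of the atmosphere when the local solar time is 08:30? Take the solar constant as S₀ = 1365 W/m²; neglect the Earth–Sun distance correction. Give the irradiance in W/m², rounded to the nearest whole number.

813 W/m²

Hour angle H = 15° × (8.5 − 12) = -52.50°.
With φ = 1.9°, δ = 15.4°, H = -52.50°: sin φ sin δ = 0.0088, cos φ cos δ cos H = 0.5866, so cos θ_z = 0.5954.
Top-of-atmosphere irradiance = S₀ cos θ_z = 1365 × 0.5954 = 812.72 W/m².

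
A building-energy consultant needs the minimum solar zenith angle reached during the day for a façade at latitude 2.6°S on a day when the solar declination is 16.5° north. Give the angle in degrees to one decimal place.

19.1°

At local solar noon the hour angle is zero, so the zenith angle is |φ − δ| = |-2.6° − (16.5°)| = 19.1°.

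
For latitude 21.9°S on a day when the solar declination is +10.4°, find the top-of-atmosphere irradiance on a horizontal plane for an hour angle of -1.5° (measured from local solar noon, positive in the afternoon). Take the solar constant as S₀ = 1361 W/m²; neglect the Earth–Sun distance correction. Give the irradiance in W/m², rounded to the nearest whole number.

1150 W/m²

cos θ_z = sin φ sin δ + cos φ cos δ cos H = (-0.3730)(0.1805) + (0.9278)(0.9836)(0.9997) = 0.8450.
Top-of-atmosphere irradiance = S₀ cos θ_z = 1361 × 0.8450 = 1150.05 W/m².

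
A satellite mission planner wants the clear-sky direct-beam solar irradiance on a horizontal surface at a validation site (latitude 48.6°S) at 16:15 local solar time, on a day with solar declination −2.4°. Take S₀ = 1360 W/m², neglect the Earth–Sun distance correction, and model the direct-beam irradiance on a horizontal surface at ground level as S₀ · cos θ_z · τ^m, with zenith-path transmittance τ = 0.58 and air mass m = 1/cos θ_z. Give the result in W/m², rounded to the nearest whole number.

Hour angle H = 15° × (16.25 − 12) = 63.75°.
cos θ_z = sin φ sin δ + cos φ cos δ cos H = (-0.7501)(-0.0419) + (0.6613)(0.9991)(0.4423) = 0.3237.
Air mass m = 1/cos θ_z = 1/0.3237 = 3.089; τ^m = 0.58^3.089 = 0.1859.
Surface direct beam = 1360 × 0.3237 × 0.1859 = 81.84 W/m².

82 W/m²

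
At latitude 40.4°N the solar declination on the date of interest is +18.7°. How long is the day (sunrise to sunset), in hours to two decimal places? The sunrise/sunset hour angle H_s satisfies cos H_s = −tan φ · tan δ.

The sunset hour angle satisfies cos H_s = −tan φ tan δ = -0.2881, giving H_s = 106.74°.
Day length = 2 H_s / 15° h⁻¹ = 213.48° / 15 = 14.232 h.

14.23 hours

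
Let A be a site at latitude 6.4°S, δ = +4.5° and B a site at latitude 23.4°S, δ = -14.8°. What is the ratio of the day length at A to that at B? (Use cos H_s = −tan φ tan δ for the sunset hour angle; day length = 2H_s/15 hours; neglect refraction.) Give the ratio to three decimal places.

A: H_s = arccos(−tan -6.4° · tan 4.5°) = 89.49°, so 2H_s/15 = 11.9320 h.
B: H_s = arccos(−tan -23.4° · tan -14.8°) = 96.57°, so 2H_s/15 = 12.8760 h.
Ratio A/B = 11.9320 / 12.8760 = 0.9267.

0.927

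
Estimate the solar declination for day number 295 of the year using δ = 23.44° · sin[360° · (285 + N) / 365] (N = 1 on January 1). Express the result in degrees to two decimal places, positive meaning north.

-12.44°

360 × (285 + 295) / 365 = 572.055°; sin(572.055°) = -0.5307.
δ = 23.44 × -0.5307 = -12.440° ≈ -12.44°.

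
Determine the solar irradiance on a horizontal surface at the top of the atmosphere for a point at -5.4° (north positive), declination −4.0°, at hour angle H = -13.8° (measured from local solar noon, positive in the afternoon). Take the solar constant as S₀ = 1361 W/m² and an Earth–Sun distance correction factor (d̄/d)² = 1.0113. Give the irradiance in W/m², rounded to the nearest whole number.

With φ = -5.4°, δ = -4.0°, H = -13.80°: sin φ sin δ = 0.0066, cos φ cos δ cos H = 0.9645, so cos θ_z = 0.9711.
Top-of-atmosphere irradiance = S₀ (d̄/d)² cos θ_z = 1361 × 1.0113 × 0.9711 = 1336.60 W/m².

1337 W/m²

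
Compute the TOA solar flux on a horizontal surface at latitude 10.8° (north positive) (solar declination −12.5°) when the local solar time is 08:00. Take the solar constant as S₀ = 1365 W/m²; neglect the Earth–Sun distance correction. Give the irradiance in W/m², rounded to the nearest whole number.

599 W/m²

Hour angle H = 15° × (8 − 12) = -60.00°.
With φ = 10.8°, δ = -12.5°, H = -60.00°: sin φ sin δ = -0.0406, cos φ cos δ cos H = 0.4795, so cos θ_z = 0.4389.
Top-of-atmosphere irradiance = S₀ cos θ_z = 1365 × 0.4389 = 599.10 W/m².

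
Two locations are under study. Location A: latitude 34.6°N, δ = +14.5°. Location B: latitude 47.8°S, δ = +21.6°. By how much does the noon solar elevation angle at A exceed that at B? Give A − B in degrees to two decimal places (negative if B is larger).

A: 90° − |34.6 − (14.5)| = 69.90°.
B: 90° − |-47.8 − (21.6)| = 20.60°.
A − B = 69.90 − 20.60 = 49.30°.

+49.30°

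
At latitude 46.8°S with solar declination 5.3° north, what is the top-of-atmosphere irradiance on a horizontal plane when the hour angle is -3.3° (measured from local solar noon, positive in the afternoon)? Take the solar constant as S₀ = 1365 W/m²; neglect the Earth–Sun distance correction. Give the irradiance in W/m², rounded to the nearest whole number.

837 W/m²

cos θ_z = sin(-46.8°) sin(5.3°) + cos(-46.8°) cos(5.3°) cos(-3.30°) = -0.0673 + 0.6805 = 0.6132.
Top-of-atmosphere irradiance = S₀ cos θ_z = 1365 × 0.6132 = 837.02 W/m².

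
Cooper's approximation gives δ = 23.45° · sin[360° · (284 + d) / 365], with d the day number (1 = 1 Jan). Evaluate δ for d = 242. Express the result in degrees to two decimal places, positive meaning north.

360 × (284 + 242) / 365 = 518.795°; sin(518.795°) = 0.3617.
δ = 23.45 × 0.3617 = 8.482° ≈ +8.48°.

+8.48°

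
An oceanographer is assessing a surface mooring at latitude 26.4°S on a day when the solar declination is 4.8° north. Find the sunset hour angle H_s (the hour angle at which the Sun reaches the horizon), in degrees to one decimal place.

87.6°

−tan φ tan δ = −(-0.4964)(0.0840) = 0.0417; H_s = arccos(0.0417) = 87.61°.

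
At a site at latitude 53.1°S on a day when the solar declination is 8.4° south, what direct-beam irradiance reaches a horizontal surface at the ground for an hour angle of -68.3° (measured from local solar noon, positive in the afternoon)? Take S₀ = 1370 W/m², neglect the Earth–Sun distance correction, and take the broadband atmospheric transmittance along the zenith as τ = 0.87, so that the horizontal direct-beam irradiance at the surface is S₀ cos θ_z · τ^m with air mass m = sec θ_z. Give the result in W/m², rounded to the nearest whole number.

305 W/m²

cos θ_z = sin(-53.1°) sin(-8.4°) + cos(-53.1°) cos(-8.4°) cos(-68.30°) = 0.1168 + 0.2196 = 0.3364.
Air mass m = 1/cos θ_z = 1/0.3364 = 2.973; τ^m = 0.87^2.973 = 0.6610.
Surface direct beam = 1370 × 0.3364 × 0.6610 = 304.63 W/m².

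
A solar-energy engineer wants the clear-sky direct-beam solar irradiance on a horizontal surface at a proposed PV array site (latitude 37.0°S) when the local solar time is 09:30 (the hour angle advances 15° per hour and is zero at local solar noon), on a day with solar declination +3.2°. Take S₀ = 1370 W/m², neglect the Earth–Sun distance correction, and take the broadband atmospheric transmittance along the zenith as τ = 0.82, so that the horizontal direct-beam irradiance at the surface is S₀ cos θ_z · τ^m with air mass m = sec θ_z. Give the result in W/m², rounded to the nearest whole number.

589 W/m²

Hour angle H = 15° × (9.5 − 12) = -37.50°.
With φ = -37.0°, δ = 3.2°, H = -37.50°: sin φ sin δ = -0.0336, cos φ cos δ cos H = 0.6326, so cos θ_z = 0.5990.
Air mass m = 1/cos θ_z = 1/0.5990 = 1.669; τ^m = 0.82^1.669 = 0.7181.
Surface direct beam = 1370 × 0.5990 × 0.7181 = 589.29 W/m².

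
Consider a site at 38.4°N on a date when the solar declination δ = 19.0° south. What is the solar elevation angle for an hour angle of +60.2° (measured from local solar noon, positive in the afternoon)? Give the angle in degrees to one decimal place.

With φ = 38.4°, δ = -19.0°, H = 60.20°: sin φ sin δ = -0.2022, cos φ cos δ cos H = 0.3683, so cos θ_z = 0.1661.
θ_z = arccos(0.1661) = 80.44°, so the elevation is 90° − 80.44° = 9.56°.

9.6°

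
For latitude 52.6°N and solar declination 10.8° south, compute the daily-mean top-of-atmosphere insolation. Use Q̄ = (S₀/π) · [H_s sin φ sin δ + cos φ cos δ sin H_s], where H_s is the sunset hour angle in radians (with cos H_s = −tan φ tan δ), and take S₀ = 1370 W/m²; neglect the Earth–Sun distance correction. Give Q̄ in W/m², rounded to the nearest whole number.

166 W/m²

The sunset hour angle satisfies cos H_s = −tan φ tan δ = 0.2495, giving H_s = 75.55°. In radians, H_s = 1.3186.
H_s sin φ sin δ = 1.3186 × 0.7944 × -0.1874 = -0.1963.
cos φ cos δ sin H_s = 0.6074 × 0.9823 × 0.9684 = 0.5778.
Q̄ = (1370/π) × (-0.1963 + 0.5778) = 436.08 × 0.3815 = 166.36 W/m².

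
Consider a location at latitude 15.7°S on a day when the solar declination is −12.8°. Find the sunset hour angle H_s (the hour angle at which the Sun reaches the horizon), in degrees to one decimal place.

93.7°

−tan φ tan δ = −(-0.2811)(-0.2272) = -0.0639; H_s = arccos(-0.0639) = 93.66°.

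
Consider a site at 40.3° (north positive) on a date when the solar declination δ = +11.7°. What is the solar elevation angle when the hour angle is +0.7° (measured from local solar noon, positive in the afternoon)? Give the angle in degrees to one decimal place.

cos θ_z = sin(40.3°) sin(11.7°) + cos(40.3°) cos(11.7°) cos(0.70°) = 0.1312 + 0.7468 = 0.8780.
θ_z = arccos(0.8780) = 28.60°, so the elevation is 90° − 28.60° = 61.40°.

61.4°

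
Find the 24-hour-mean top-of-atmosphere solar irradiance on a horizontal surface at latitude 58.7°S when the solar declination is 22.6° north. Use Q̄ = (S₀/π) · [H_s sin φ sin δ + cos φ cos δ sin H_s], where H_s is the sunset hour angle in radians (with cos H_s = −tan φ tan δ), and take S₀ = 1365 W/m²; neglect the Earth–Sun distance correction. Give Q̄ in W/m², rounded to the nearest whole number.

35 W/m²

cos H_s = −tan(-58.7°) · tan(22.6°) = 0.6846, so H_s = arccos(0.6846) = 46.80°. In radians, H_s = 0.8168.
H_s sin φ sin δ = 0.8168 × -0.8545 × 0.3843 = -0.2682.
cos φ cos δ sin H_s = 0.5195 × 0.9232 × 0.7290 = 0.3496.
Q̄ = (1365/π) × (-0.2682 + 0.3496) = 434.49 × 0.0814 = 35.37 W/m².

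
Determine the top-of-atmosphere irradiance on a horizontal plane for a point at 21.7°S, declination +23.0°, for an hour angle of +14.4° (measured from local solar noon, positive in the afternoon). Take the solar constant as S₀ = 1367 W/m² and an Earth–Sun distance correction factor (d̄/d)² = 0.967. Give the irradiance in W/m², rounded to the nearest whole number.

With φ = -21.7°, δ = 23.0°, H = 14.40°: sin φ sin δ = -0.1445, cos φ cos δ cos H = 0.8284, so cos θ_z = 0.6839.
Top-of-atmosphere irradiance = S₀ (d̄/d)² cos θ_z = 1367 × 0.967 × 0.6839 = 904.04 W/m².

904 W/m²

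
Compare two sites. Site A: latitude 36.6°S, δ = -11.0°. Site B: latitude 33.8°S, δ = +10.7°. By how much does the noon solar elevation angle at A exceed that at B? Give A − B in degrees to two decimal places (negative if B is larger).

+18.90°

A: 90° − |-36.6 − (-11.0)| = 64.40°.
B: 90° − |-33.8 − (10.7)| = 45.50°.
A − B = 64.40 − 45.50 = 18.90°.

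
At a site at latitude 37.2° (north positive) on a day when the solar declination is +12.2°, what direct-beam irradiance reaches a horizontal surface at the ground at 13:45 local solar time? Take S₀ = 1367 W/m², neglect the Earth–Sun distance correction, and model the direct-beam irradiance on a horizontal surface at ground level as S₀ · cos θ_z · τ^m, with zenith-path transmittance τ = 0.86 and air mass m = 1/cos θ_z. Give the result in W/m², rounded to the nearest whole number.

Hour angle H = 15° × (13.75 − 12) = 26.25°.
cos θ_z = sin(37.2°) sin(12.2°) + cos(37.2°) cos(12.2°) cos(26.25°) = 0.1278 + 0.6983 = 0.8261.
Air mass m = 1/cos θ_z = 1/0.8261 = 1.211; τ^m = 0.86^1.211 = 0.8331.
Surface direct beam = 1367 × 0.8261 × 0.8331 = 940.80 W/m².

941 W/m²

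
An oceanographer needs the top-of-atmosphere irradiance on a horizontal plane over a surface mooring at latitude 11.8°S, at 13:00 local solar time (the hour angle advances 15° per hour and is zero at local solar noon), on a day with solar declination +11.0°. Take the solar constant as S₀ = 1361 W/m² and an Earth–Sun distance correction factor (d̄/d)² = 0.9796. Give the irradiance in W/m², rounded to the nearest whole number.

1185 W/m²

Hour angle H = 15° × (13 − 12) = 15.00°.
cos θ_z = sin φ sin δ + cos φ cos δ cos H = (-0.2045)(0.1908) + (0.9789)(0.9816)(0.9659) = 0.8891.
Top-of-atmosphere irradiance = S₀ (d̄/d)² cos θ_z = 1361 × 0.9796 × 0.8891 = 1185.38 W/m².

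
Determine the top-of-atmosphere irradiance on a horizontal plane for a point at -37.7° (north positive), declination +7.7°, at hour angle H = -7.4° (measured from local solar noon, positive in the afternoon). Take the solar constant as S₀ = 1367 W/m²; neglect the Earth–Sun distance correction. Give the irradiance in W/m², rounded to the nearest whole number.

cos θ_z = sin(-37.7°) sin(7.7°) + cos(-37.7°) cos(7.7°) cos(-7.40°) = -0.0819 + 0.7776 = 0.6957.
Top-of-atmosphere irradiance = S₀ cos θ_z = 1367 × 0.6957 = 951.02 W/m².

951 W/m²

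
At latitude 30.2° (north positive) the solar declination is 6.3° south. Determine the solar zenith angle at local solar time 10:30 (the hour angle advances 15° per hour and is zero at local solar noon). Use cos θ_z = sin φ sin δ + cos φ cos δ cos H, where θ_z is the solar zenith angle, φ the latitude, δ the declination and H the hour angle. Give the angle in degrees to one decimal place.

42.4°

Hour angle H = 15° × (10.5 − 12) = -22.50°.
cos θ_z = sin(30.2°) sin(-6.3°) + cos(30.2°) cos(-6.3°) cos(-22.50°) = -0.0552 + 0.7937 = 0.7385.
θ_z = arccos(0.7385) = 42.40°.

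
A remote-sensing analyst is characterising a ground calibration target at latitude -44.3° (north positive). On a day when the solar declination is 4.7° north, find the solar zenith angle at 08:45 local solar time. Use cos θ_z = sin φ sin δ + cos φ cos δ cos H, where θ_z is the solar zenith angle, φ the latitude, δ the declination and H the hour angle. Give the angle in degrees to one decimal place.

Hour angle H = 15° × (8.75 − 12) = -48.75°.
cos θ_z = sin φ sin δ + cos φ cos δ cos H = (-0.6984)(0.0819) + (0.7157)(0.9966)(0.6593) = 0.4131.
θ_z = arccos(0.4131) = 65.60°.

65.6°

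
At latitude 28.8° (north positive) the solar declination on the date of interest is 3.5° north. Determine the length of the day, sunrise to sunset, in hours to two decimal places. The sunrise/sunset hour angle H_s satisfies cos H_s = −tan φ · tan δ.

12.26 hours

−tan φ tan δ = −(0.5498)(0.0612) = -0.0336; H_s = arccos(-0.0336) = 91.93°.
Day length = 2 H_s / 15° h⁻¹ = 183.86° / 15 = 12.257 h.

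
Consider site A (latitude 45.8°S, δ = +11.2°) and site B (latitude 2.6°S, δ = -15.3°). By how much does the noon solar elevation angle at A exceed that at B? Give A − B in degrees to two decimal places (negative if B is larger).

A: 90° − |-45.8 − (11.2)| = 33.00°.
B: 90° − |-2.6 − (-15.3)| = 77.30°.
A − B = 33.00 − 77.30 = -44.30°.

-44.30°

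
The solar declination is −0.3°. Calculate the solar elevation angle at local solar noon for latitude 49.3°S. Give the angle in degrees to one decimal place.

41.0°

At local solar noon the hour angle is zero, so the elevation is 90° − |φ − δ| = 90° − |-49.3° − (-0.3°)| = 90° − 49.0° = 41.0°.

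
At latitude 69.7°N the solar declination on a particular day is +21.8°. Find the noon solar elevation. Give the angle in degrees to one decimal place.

42.1°

At local solar noon the hour angle is zero, so the elevation is 90° − |φ − δ| = 90° − |69.7° − (21.8°)| = 90° − 47.9° = 42.1°.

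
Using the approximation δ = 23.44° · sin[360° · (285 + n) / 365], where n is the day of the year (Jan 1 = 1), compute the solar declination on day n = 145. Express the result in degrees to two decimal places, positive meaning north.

+21.09°

360 × (285 + 145) / 365 = 424.110°; sin(424.110°) = 0.8996.
δ = 23.44 × 0.8996 = 21.087° ≈ +21.09°.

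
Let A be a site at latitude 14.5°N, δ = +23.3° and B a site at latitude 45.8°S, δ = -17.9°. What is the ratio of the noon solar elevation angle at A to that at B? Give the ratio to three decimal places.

1.308

A: 90° − |14.5 − (23.3)| = 81.20°.
B: 90° − |-45.8 − (-17.9)| = 62.10°.
Ratio A/B = 81.2000 / 62.1000 = 1.3076.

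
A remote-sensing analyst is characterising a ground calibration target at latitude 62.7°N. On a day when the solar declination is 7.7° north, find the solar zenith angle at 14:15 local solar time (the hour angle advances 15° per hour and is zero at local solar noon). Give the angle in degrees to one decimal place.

60.2°

Hour angle H = 15° × (14.25 − 12) = 33.75°.
With φ = 62.7°, δ = 7.7°, H = 33.75°: sin φ sin δ = 0.1191, cos φ cos δ cos H = 0.3779, so cos θ_z = 0.4970.
θ_z = arccos(0.4970) = 60.20°.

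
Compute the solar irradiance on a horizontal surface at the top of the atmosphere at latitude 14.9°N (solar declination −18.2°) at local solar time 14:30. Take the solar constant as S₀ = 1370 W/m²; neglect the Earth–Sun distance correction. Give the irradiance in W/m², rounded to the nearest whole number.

888 W/m²

Hour angle H = 15° × (14.5 − 12) = 37.50°.
cos θ_z = sin φ sin δ + cos φ cos δ cos H = (0.2571)(-0.3123) + (0.9664)(0.9500)(0.7934) = 0.6481.
Top-of-atmosphere irradiance = S₀ cos θ_z = 1370 × 0.6481 = 887.90 W/m².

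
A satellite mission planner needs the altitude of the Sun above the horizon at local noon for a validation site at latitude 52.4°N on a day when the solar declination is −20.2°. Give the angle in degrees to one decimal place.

17.4°

At local solar noon the hour angle is zero, so the elevation is 90° − |φ − δ| = 90° − |52.4° − (-20.2°)| = 90° − 72.6° = 17.4°.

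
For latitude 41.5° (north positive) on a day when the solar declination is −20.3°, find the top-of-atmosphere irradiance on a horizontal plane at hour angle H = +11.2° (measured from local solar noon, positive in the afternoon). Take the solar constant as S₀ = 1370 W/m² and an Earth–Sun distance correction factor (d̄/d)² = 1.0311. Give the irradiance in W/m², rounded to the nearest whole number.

With φ = 41.5°, δ = -20.3°, H = 11.20°: sin φ sin δ = -0.2299, cos φ cos δ cos H = 0.6891, so cos θ_z = 0.4592.
Top-of-atmosphere irradiance = S₀ (d̄/d)² cos θ_z = 1370 × 1.0311 × 0.4592 = 648.67 W/m².

649 W/m²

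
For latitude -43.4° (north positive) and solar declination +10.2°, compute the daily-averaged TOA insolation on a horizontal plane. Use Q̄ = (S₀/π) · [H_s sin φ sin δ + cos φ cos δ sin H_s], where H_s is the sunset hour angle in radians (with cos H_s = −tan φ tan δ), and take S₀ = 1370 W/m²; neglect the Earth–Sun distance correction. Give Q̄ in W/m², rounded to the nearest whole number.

233 W/m²

cos H_s = −tan(-43.4°) · tan(10.2°) = 0.1701, so H_s = arccos(0.1701) = 80.21°. In radians, H_s = 1.3999.
H_s sin φ sin δ = 1.3999 × -0.6871 × 0.1771 = -0.1703.
cos φ cos δ sin H_s = 0.7266 × 0.9842 × 0.9854 = 0.7047.
Q̄ = (1370/π) × (-0.1703 + 0.7047) = 436.08 × 0.5344 = 233.04 W/m².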